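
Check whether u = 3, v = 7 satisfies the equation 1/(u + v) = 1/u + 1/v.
Fails

Substituting u = 3, v = 7:

LHS = 1/(3 + 7) = 1/10
RHS = 1/3 + 1/7 = 10/21

LHS ≠ RHS, so the equation does not hold at this point.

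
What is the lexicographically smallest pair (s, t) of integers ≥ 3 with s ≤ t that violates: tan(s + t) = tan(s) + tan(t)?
Substituting (3, 3) into the claim:
LHS = tan(3 + 3) = tan(6) ≈ -0.291
RHS = tan(3) + tan(3) = 2·tan(3) ≈ -0.2851

Since LHS ≠ RHS, this pair disproves the claim, and no lexicographically smaller pair (s ≤ t, integers ≥ 3) does.

For instance (3, 8) is also a counterexample (LHS = tan(11) ≈ -226, RHS = tan(8) + tan(3) ≈ -6.942), but it's lexicographically larger.

Answer: (s, t) = (3, 3)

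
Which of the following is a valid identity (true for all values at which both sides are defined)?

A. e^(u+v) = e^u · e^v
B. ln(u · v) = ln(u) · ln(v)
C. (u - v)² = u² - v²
A: holds — e.g. at (4, 4), both sides equal e^8 ≈ 2981.
B: fails at (2, 2) — LHS = ln(4) ≈ 1.386, RHS = ln(2)² ≈ 0.4805.
C: fails at (3, 4) — LHS = 1, RHS = -7.

Answer: A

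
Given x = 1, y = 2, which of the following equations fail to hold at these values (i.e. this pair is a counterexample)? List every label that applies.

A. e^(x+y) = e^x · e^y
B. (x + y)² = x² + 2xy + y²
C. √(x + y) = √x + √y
Evaluating each claim at the given values:
A. LHS = e^3 ≈ 20.09, RHS = e^3 ≈ 20.09 → holds here (LHS = RHS)
B. LHS = 9, RHS = 9 → holds here (LHS = RHS)
C. LHS = √(3) ≈ 1.732, RHS = 1 + √(2) ≈ 2.414 → fails here (LHS ≠ RHS)

Answer: C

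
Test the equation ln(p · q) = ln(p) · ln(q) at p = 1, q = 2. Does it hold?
Substituting p = 1, q = 2:

LHS = ln(1 · 2) = ln(2) ≈ 0.6931
RHS = ln(1) · ln(2) = 0

LHS ≠ RHS, so the equation does not hold at this point.

Answer: Fails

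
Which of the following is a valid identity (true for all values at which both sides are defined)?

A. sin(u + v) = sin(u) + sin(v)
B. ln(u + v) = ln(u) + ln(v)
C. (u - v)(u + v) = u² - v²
A: fails at (2, 4) — LHS = sin(6) ≈ -0.2794, RHS = sin(4) + sin(2) ≈ 0.1525.
B: fails at (2, 4) — LHS = ln(6) ≈ 1.792, RHS = ln(2) + ln(4) ≈ 2.079.
C: holds — e.g. at (2, 5), both sides equal -21.

Answer: C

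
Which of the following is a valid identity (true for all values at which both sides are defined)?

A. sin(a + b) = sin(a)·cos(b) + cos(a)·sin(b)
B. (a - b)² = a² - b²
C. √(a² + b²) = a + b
A

A: holds — e.g. at (2, 5), both sides equal sin(7) ≈ 0.657.
B: fails at (0, 1) — LHS = 1, RHS = -1.
C: fails at (6, 7) — LHS = √(85) ≈ 9.22, RHS = 13.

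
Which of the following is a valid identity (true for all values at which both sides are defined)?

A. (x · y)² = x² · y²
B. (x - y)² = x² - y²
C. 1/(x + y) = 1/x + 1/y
A: holds — e.g. at (0, 1), both sides equal 0.
B: fails at (3, 5) — LHS = 4, RHS = -16.
C: fails at (4, 5) — LHS = 1/9, RHS = 9/20.

Answer: A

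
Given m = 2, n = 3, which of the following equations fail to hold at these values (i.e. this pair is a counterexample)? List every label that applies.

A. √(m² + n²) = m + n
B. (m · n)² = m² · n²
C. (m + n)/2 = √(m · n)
Evaluating each claim at the given values:
A. LHS = √(13) ≈ 3.606, RHS = 5 → fails here (LHS ≠ RHS)
B. LHS = 36, RHS = 36 → holds here (LHS = RHS)
C. LHS = 5/2, RHS = √(6) ≈ 2.449 → fails here (LHS ≠ RHS)

Answer: A, C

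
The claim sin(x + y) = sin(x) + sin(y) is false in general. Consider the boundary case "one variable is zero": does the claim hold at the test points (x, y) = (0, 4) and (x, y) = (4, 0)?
At (0, 4): LHS = sin(4) ≈ -0.7568, RHS = sin(4) ≈ -0.7568 → equal
At (4, 0): LHS = sin(4) ≈ -0.7568, RHS = sin(4) ≈ -0.7568 → equal

So the claim does hold at both of these boundary points, even though it is not an identity.

Answer: Yes, holds at both test points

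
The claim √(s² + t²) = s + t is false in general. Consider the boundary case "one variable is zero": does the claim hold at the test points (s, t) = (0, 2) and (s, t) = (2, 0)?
At (0, 2): LHS = 2, RHS = 2 → equal
At (2, 0): LHS = 2, RHS = 2 → equal

So the claim does hold at both of these boundary points, even though it is not an identity.

Answer: Yes, holds at both test points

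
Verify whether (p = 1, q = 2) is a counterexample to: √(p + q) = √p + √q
Substituting p = 1, q = 2:
LHS = √(1 + 2) = √(3) ≈ 1.732
RHS = √1 + √2 = 1 + √(2) ≈ 2.414

Since LHS ≠ RHS, this pair disproves the claim.

Answer: Yes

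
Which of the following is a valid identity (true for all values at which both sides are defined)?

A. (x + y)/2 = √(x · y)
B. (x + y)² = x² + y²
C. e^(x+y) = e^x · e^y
C

A: fails at (2, 7) — LHS = 9/2, RHS = √(14) ≈ 3.742.
B: fails at (6, 7) — LHS = 169, RHS = 85.
C: holds — e.g. at (4, 5), both sides equal e^9 ≈ 8103.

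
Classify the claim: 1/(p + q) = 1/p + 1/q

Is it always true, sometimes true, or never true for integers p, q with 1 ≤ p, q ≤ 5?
The claim fails for every pair in the range. For instance at (p, q) = (3, 3): LHS = 1/6, RHS = 2/3.

Answer: Never true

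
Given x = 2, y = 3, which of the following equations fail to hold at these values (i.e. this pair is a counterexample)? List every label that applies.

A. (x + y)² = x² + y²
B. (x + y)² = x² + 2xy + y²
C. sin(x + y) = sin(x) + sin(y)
A, C

Evaluating each claim at the given values:
A. LHS = 25, RHS = 13 → fails here (LHS ≠ RHS)
B. LHS = 25, RHS = 25 → holds here (LHS = RHS)
C. LHS = sin(5) ≈ -0.9589, RHS = sin(3) + sin(2) ≈ 1.05 → fails here (LHS ≠ RHS)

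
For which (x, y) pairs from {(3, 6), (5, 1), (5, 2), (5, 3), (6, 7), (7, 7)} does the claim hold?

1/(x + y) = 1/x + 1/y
Testing each pair:
(3, 6): LHS = 1/9, RHS = 1/2 → fails
(5, 1): LHS = 1/6, RHS = 6/5 → fails
(5, 2): LHS = 1/7, RHS = 7/10 → fails
(5, 3): LHS = 1/8, RHS = 8/15 → fails
(6, 7): LHS = 1/13, RHS = 13/42 → fails
(7, 7): LHS = 1/14, RHS = 2/7 → fails

No pair satisfies the claim.

Answer: None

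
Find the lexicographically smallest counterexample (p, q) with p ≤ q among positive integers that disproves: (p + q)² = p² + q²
Substituting (1, 1) into the claim:
LHS = (1 + 1)² = 4
RHS = 1² + 1² = 2

Since LHS ≠ RHS, this pair disproves the claim, and no lexicographically smaller pair (p ≤ q, positive integers) does.

For instance (5, 5) is also a counterexample (LHS = 100, RHS = 50), but it's lexicographically larger.

Answer: (p, q) = (1, 1)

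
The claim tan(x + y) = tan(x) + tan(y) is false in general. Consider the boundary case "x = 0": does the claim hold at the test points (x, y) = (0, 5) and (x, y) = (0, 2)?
At (0, 5): LHS = tan(5) ≈ -3.381, RHS = tan(5) ≈ -3.381 → equal
At (0, 2): LHS = tan(2) ≈ -2.185, RHS = tan(2) ≈ -2.185 → equal

So the claim does hold at both of these boundary points, even though it is not an identity.

Answer: Yes, holds at both test points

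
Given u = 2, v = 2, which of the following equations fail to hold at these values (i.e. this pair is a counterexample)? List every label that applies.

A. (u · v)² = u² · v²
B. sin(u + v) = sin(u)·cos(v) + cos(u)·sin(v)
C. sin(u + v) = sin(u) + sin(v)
C

Evaluating each claim at the given values:
A. LHS = 16, RHS = 16 → holds here (LHS = RHS)
B. LHS = sin(4) ≈ -0.7568, RHS = 2·sin(2)·cos(2) ≈ -0.7568 → holds here (LHS = RHS)
C. LHS = sin(4) ≈ -0.7568, RHS = 2·sin(2) ≈ 1.819 → fails here (LHS ≠ RHS)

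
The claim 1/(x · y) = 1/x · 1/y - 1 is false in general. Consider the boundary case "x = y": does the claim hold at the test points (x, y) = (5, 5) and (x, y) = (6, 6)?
No, fails at both test points

At (5, 5): LHS = 1/25 ≠ RHS = -24/25
At (6, 6): LHS = 1/36 ≠ RHS = -35/36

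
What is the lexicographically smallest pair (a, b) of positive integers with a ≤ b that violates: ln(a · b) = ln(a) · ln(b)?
(a, b) = (1, 2)

At (1, 1): both sides equal 0, so it holds there.

Substituting (1, 2) into the claim:
LHS = ln(1 · 2) = ln(2) ≈ 0.6931
RHS = ln(1) · ln(2) = 0

Since LHS ≠ RHS, this pair disproves the claim, and no lexicographically smaller pair (a ≤ b, positive integers) does.

For instance (4, 5) is also a counterexample (LHS = ln(20) ≈ 2.996, RHS = ln(4)·ln(5) ≈ 2.231), but it's lexicographically larger.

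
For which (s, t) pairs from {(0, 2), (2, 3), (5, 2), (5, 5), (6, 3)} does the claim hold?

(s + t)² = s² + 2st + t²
All pairs

Testing each pair:
(0, 2): LHS = 4, RHS = 4 → holds
(2, 3): LHS = 25, RHS = 25 → holds
(5, 2): LHS = 49, RHS = 49 → holds
(5, 5): LHS = 100, RHS = 100 → holds
(6, 3): LHS = 81, RHS = 81 → holds

Every pair satisfies the claim.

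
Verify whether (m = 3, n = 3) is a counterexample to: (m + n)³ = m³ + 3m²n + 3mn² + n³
No

Substituting m = 3, n = 3:
LHS = (3 + 3)³ = 216
RHS = 3³ + 3·3²·3 + 3·3·3² + 3³ = 216

The sides agree, so this pair does not disprove the claim.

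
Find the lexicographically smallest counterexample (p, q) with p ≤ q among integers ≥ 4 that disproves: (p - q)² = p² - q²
(p, q) = (4, 5)

Substituting (4, 5) into the claim:
LHS = (4 - 5)² = 1
RHS = 4² - 5² = -9

Since LHS ≠ RHS, this pair disproves the claim, and no lexicographically smaller pair (p ≤ q, integers ≥ 4) does.

For instance (5, 10) is also a counterexample (LHS = 25, RHS = -75), but it's lexicographically larger.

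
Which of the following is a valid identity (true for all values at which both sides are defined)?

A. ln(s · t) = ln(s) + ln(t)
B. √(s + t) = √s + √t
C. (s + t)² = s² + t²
A: holds — e.g. at (4, 5), both sides equal ln(20) ≈ 2.996.
B: fails at (5, 5) — LHS = √(10) ≈ 3.162, RHS = 2·√(5) ≈ 4.472.
C: fails at (4, 6) — LHS = 100, RHS = 52.

Answer: A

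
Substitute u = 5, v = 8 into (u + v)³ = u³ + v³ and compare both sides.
LHS = (5 + 8)³ = 2197
RHS = 5³ + 8³ = 637

LHS ≠ RHS, so the equation does not hold here.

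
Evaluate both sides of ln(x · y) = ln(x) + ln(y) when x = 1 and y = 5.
LHS = ln(1 · 5) = ln(5) ≈ 1.609
RHS = ln(1) + ln(5) = ln(5) ≈ 1.609

LHS = RHS: the two sides agree.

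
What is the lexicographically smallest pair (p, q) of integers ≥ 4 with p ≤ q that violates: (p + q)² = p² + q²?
(p, q) = (4, 4)

Substituting (4, 4) into the claim:
LHS = (4 + 4)² = 64
RHS = 4² + 4² = 32

Since LHS ≠ RHS, this pair disproves the claim, and no lexicographically smaller pair (p ≤ q, integers ≥ 4) does.

For instance (7, 9) is also a counterexample (LHS = 256, RHS = 130), but it's lexicographically larger.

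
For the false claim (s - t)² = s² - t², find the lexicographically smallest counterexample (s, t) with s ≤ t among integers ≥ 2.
At (2, 2): both sides equal 0, so it holds there.

Substituting (2, 3) into the claim:
LHS = (2 - 3)² = 1
RHS = 2² - 3² = -5

Since LHS ≠ RHS, this pair disproves the claim, and no lexicographically smaller pair (s ≤ t, integers ≥ 2) does.

For instance (3, 5) is also a counterexample (LHS = 4, RHS = -16), but it's lexicographically larger.

Answer: (s, t) = (2, 3)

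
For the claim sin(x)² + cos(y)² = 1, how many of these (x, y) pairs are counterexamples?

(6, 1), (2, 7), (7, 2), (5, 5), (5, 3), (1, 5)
Testing each pair:
(6, 1): LHS = sin(6)² + cos(1)² ≈ 0.37, RHS = 1 → counterexample
(2, 7): LHS = cos(7)² + sin(2)² ≈ 1.395, RHS = 1 → counterexample
(7, 2): LHS = cos(2)² + sin(7)² ≈ 0.6048, RHS = 1 → counterexample
(5, 5): LHS = cos(5)² + sin(5)² = 1, RHS = 1 → satisfies claim
(5, 3): LHS = sin(5)² + cos(3)² ≈ 1.9, RHS = 1 → counterexample
(1, 5): LHS = cos(5)² + sin(1)² ≈ 0.7885, RHS = 1 → counterexample

That makes 5 counterexamples.

Answer: 5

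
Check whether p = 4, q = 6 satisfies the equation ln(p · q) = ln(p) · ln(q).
Fails

Substituting p = 4, q = 6:

LHS = ln(4 · 6) = ln(24) ≈ 3.178
RHS = ln(4) · ln(6) ≈ 2.484

LHS ≠ RHS, so the equation does not hold at this point.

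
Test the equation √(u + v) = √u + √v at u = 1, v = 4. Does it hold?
Fails

Substituting u = 1, v = 4:

LHS = √(1 + 4) = √(5) ≈ 2.236
RHS = √1 + √4 = 3

LHS ≠ RHS, so the equation does not hold at this point.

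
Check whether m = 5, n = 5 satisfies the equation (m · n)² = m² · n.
Fails

Substituting m = 5, n = 5:

LHS = (5 · 5)² = 625
RHS = 5² · 5 = 125

LHS ≠ RHS, so the equation does not hold at this point.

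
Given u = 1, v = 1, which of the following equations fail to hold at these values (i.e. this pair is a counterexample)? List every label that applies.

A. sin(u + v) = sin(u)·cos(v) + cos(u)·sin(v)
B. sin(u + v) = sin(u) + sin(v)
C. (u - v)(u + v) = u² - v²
B

Evaluating each claim at the given values:
A. LHS = sin(2) ≈ 0.9093, RHS = 2·sin(1)·cos(1) ≈ 0.9093 → holds here (LHS = RHS)
B. LHS = sin(2) ≈ 0.9093, RHS = 2·sin(1) ≈ 1.683 → fails here (LHS ≠ RHS)
C. LHS = 0, RHS = 0 → holds here (LHS = RHS)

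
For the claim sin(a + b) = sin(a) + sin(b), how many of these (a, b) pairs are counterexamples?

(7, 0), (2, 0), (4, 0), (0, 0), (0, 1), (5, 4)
1

Testing each pair:
(7, 0): LHS = sin(7) ≈ 0.657, RHS = sin(7) ≈ 0.657 → satisfies claim
(2, 0): LHS = sin(2) ≈ 0.9093, RHS = sin(2) ≈ 0.9093 → satisfies claim
(4, 0): LHS = sin(4) ≈ -0.7568, RHS = sin(4) ≈ -0.7568 → satisfies claim
(0, 0): LHS = 0, RHS = 0 → satisfies claim
(0, 1): LHS = sin(1) ≈ 0.8415, RHS = sin(1) ≈ 0.8415 → satisfies claim
(5, 4): LHS = sin(9) ≈ 0.4121, RHS = sin(5) + sin(4) ≈ -1.716 → counterexample

That makes 1 counterexample.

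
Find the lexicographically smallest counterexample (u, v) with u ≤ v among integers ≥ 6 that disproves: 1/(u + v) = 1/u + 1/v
Substituting (6, 6) into the claim:
LHS = 1/(6 + 6) = 1/12
RHS = 1/6 + 1/6 = 1/3

Since LHS ≠ RHS, this pair disproves the claim, and no lexicographically smaller pair (u ≤ v, integers ≥ 6) does.

For instance (7, 7) is also a counterexample (LHS = 1/14, RHS = 2/7), but it's lexicographically larger.

Answer: (u, v) = (6, 6)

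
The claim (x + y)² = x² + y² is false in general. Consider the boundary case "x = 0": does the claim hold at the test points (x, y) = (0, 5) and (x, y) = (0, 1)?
Yes, holds at both test points

At (0, 5): LHS = 25, RHS = 25 → equal
At (0, 1): LHS = 1, RHS = 1 → equal

So the claim does hold at both of these boundary points, even though it is not an identity.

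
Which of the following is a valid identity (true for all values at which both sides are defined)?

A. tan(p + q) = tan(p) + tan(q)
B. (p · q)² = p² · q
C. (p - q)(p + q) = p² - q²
A: fails at (6, 7) — LHS = tan(13) ≈ 0.463, RHS = tan(6) + tan(7) ≈ 0.5804.
B: fails at (4, 4) — LHS = 256, RHS = 64.
C: holds — e.g. at (2, 2), both sides equal 0.

Answer: C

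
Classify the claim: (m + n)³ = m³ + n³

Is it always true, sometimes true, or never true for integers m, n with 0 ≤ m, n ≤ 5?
Sometimes true

It holds at (m, n) = (0, 4) (both sides equal 64), but fails at (m, n) = (5, 5) (LHS = 1000, RHS = 250).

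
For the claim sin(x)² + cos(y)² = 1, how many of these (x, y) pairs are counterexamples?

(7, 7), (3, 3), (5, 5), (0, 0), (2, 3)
1

Testing each pair:
(7, 7): LHS = sin(7)² + cos(7)² = 1, RHS = 1 → satisfies claim
(3, 3): LHS = sin(3)² + cos(3)² = 1, RHS = 1 → satisfies claim
(5, 5): LHS = cos(5)² + sin(5)² = 1, RHS = 1 → satisfies claim
(0, 0): LHS = 1, RHS = 1 → satisfies claim
(2, 3): LHS = sin(2)² + cos(3)² ≈ 1.807, RHS = 1 → counterexample

That makes 1 counterexample.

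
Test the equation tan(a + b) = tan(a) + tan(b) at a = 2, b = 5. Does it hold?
Fails

Substituting a = 2, b = 5:

LHS = tan(2 + 5) = tan(7) ≈ 0.8714
RHS = tan(2) + tan(5) ≈ -5.566

LHS ≠ RHS, so the equation does not hold at this point.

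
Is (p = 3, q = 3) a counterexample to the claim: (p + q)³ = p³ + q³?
Substituting p = 3, q = 3:
LHS = (3 + 3)³ = 216
RHS = 3³ + 3³ = 54

Since LHS ≠ RHS, this pair disproves the claim.

Answer: Yes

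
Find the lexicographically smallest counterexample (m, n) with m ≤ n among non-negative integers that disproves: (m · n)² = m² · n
(m, n) = (1, 2)

At (0, 5): both sides equal 0, so it holds there.

Substituting (1, 2) into the claim:
LHS = (1 · 2)² = 4
RHS = 1² · 2 = 2

Since LHS ≠ RHS, this pair disproves the claim, and no lexicographically smaller pair (m ≤ n, non-negative integers) does.

For instance (4, 5) is also a counterexample (LHS = 400, RHS = 80), but it's lexicographically larger.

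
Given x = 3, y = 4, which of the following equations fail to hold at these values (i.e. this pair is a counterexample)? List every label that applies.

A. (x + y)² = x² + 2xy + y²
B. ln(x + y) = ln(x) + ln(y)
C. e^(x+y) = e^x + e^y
B, C

Evaluating each claim at the given values:
A. LHS = 49, RHS = 49 → holds here (LHS = RHS)
B. LHS = ln(7) ≈ 1.946, RHS = ln(3) + ln(4) ≈ 2.485 → fails here (LHS ≠ RHS)
C. LHS = e^7 ≈ 1097, RHS = e^3 + e^4 ≈ 74.68 → fails here (LHS ≠ RHS)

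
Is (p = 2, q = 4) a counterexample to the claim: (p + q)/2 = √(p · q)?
Yes

Substituting p = 2, q = 4:
LHS = (2 + 4)/2 = 3
RHS = √(2 · 4) = 2·√(2) ≈ 2.828

Since LHS ≠ RHS, this pair disproves the claim.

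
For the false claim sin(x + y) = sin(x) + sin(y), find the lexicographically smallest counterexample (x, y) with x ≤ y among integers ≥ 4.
Substituting (4, 4) into the claim:
LHS = sin(4 + 4) = sin(8) ≈ 0.9894
RHS = sin(4) + sin(4) = 2·sin(4) ≈ -1.514

Since LHS ≠ RHS, this pair disproves the claim, and no lexicographically smaller pair (x ≤ y, integers ≥ 4) does.

For instance (5, 9) is also a counterexample (LHS = sin(14) ≈ 0.9906, RHS = sin(5) + sin(9) ≈ -0.5468), but it's lexicographically larger.

Answer: (x, y) = (4, 4)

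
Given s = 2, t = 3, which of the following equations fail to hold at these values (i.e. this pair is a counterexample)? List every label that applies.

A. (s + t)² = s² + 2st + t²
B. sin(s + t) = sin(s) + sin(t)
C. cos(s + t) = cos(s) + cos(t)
B, C

Evaluating each claim at the given values:
A. LHS = 25, RHS = 25 → holds here (LHS = RHS)
B. LHS = sin(5) ≈ -0.9589, RHS = sin(3) + sin(2) ≈ 1.05 → fails here (LHS ≠ RHS)
C. LHS = cos(5) ≈ 0.2837, RHS = cos(3) + cos(2) ≈ -1.406 → fails here (LHS ≠ RHS)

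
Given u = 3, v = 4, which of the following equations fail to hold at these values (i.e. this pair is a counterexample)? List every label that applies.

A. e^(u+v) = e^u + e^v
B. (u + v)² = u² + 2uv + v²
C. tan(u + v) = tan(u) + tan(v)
Evaluating each claim at the given values:
A. LHS = e^7 ≈ 1097, RHS = e^3 + e^4 ≈ 74.68 → fails here (LHS ≠ RHS)
B. LHS = 49, RHS = 49 → holds here (LHS = RHS)
C. LHS = tan(7) ≈ 0.8714, RHS = tan(3) + tan(4) ≈ 1.015 → fails here (LHS ≠ RHS)

Answer: A, C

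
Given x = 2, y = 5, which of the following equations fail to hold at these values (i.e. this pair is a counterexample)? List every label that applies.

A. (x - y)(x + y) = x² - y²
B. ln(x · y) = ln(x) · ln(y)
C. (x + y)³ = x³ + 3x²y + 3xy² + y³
B

Evaluating each claim at the given values:
A. LHS = -21, RHS = -21 → holds here (LHS = RHS)
B. LHS = ln(10) ≈ 2.303, RHS = ln(2)·ln(5) ≈ 1.116 → fails here (LHS ≠ RHS)
C. LHS = 343, RHS = 343 → holds here (LHS = RHS)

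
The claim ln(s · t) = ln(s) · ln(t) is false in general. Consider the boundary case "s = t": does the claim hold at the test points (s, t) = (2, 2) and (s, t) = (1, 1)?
At (2, 2): LHS = ln(4) ≈ 1.386 ≠ RHS = ln(2)² ≈ 0.4805
At (1, 1): LHS = 0, RHS = 0 → equal

Answer: Only at (1, 1)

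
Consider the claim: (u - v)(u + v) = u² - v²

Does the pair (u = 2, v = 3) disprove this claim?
Substituting u = 2, v = 3:
LHS = (2 - 3)(2 + 3) = -5
RHS = 2² - 3² = -5

The sides agree, so this pair does not disprove the claim.

Answer: No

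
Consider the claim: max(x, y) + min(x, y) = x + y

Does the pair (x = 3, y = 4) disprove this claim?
No

Substituting x = 3, y = 4:
LHS = max(3, 4) + min(3, 4) = 7
RHS = 3 + 4 = 7

The sides agree, so this pair does not disprove the claim.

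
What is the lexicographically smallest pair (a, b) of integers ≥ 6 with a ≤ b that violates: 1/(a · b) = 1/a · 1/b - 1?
Substituting (6, 6) into the claim:
LHS = 1/(6 · 6) = 1/36
RHS = 1/6 · 1/6 - 1 = -35/36

Since LHS ≠ RHS, this pair disproves the claim, and no lexicographically smaller pair (a ≤ b, integers ≥ 6) does.

For instance (12, 13) is also a counterexample (LHS = 1/156, RHS = -155/156), but it's lexicographically larger.

Answer: (a, b) = (6, 6)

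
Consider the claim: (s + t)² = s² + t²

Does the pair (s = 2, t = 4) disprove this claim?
Yes

Substituting s = 2, t = 4:
LHS = (2 + 4)² = 36
RHS = 2² + 4² = 20

Since LHS ≠ RHS, this pair disproves the claim.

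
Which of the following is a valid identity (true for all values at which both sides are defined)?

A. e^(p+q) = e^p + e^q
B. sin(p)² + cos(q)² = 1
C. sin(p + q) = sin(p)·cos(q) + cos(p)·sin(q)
C

A: fails at (1, 5) — LHS = e^6 ≈ 403.4, RHS = e + e^5 ≈ 151.1.
B: fails at (1, 5) — LHS = cos(5)² + sin(1)² ≈ 0.7885, RHS = 1.
C: holds — e.g. at (1, 4), both sides equal sin(5) ≈ -0.9589.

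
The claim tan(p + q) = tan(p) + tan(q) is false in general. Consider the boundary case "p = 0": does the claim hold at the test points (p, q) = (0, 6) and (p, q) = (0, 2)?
Yes, holds at both test points

At (0, 6): LHS = tan(6) ≈ -0.291, RHS = tan(6) ≈ -0.291 → equal
At (0, 2): LHS = tan(2) ≈ -2.185, RHS = tan(2) ≈ -2.185 → equal

So the claim does hold at both of these boundary points, even though it is not an identity.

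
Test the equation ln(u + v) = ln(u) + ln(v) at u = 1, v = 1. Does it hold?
Fails

Substituting u = 1, v = 1:

LHS = ln(1 + 1) = ln(2) ≈ 0.6931
RHS = ln(1) + ln(1) = 0

LHS ≠ RHS, so the equation does not hold at this point.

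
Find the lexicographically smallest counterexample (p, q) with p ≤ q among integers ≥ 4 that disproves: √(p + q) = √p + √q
Substituting (4, 4) into the claim:
LHS = √(4 + 4) = 2·√(2) ≈ 2.828
RHS = √4 + √4 = 4

Since LHS ≠ RHS, this pair disproves the claim, and no lexicographically smaller pair (p ≤ q, integers ≥ 4) does.

For instance (5, 7) is also a counterexample (LHS = 2·√(3) ≈ 3.464, RHS = √(5) + √(7) ≈ 4.882), but it's lexicographically larger.

Answer: (p, q) = (4, 4)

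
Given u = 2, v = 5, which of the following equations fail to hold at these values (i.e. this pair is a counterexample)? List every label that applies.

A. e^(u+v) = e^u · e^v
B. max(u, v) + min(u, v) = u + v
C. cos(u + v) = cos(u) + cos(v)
Evaluating each claim at the given values:
A. LHS = e^7 ≈ 1097, RHS = e^7 ≈ 1097 → holds here (LHS = RHS)
B. LHS = 7, RHS = 7 → holds here (LHS = RHS)
C. LHS = cos(7) ≈ 0.7539, RHS = cos(2) + cos(5) ≈ -0.1325 → fails here (LHS ≠ RHS)

Answer: C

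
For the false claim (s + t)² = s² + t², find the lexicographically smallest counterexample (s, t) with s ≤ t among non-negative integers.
(s, t) = (1, 1)

At (0, 2): both sides equal 4, so it holds there.

Substituting (1, 1) into the claim:
LHS = (1 + 1)² = 4
RHS = 1² + 1² = 2

Since LHS ≠ RHS, this pair disproves the claim, and no lexicographically smaller pair (s ≤ t, non-negative integers) does.

For instance (4, 6) is also a counterexample (LHS = 100, RHS = 52), but it's lexicographically larger.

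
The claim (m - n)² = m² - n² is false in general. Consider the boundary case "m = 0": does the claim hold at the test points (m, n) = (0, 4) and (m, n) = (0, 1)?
No, fails at both test points

At (0, 4): LHS = 16 ≠ RHS = -16
At (0, 1): LHS = 1 ≠ RHS = -1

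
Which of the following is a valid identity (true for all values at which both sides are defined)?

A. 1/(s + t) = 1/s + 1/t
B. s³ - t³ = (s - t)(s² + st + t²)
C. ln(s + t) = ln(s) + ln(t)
B

A: fails at (3, 5) — LHS = 1/8, RHS = 8/15.
B: holds — e.g. at (1, 1), both sides equal 0.
C: fails at (1, 5) — LHS = ln(6) ≈ 1.792, RHS = ln(5) ≈ 1.609.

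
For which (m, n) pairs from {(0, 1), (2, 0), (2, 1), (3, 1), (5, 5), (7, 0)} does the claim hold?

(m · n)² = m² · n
Testing each pair:
(0, 1): LHS = 0, RHS = 0 → holds
(2, 0): LHS = 0, RHS = 0 → holds
(2, 1): LHS = 4, RHS = 4 → holds
(3, 1): LHS = 9, RHS = 9 → holds
(5, 5): LHS = 625, RHS = 125 → fails
(7, 0): LHS = 0, RHS = 0 → holds

5 of 6 pairs satisfy the claim.

Answer: (0, 1), (2, 0), (2, 1), (3, 1), (7, 0)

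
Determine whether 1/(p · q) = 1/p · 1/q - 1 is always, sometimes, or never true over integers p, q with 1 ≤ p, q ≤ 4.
Never true

The claim fails for every pair in the range. For instance at (p, q) = (2, 3): LHS = 1/6, RHS = -5/6.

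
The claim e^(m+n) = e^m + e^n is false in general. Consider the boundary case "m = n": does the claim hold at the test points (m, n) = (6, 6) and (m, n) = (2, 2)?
At (6, 6): LHS = e^12 ≈ 162754.8 ≠ RHS = 2·e^6 ≈ 806.9
At (2, 2): LHS = e^4 ≈ 54.6 ≠ RHS = 2·e^2 ≈ 14.78

Answer: No, fails at both test points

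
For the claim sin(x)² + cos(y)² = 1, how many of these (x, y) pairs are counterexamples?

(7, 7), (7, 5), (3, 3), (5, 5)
1

Testing each pair:
(7, 7): LHS = sin(7)² + cos(7)² = 1, RHS = 1 → satisfies claim
(7, 5): LHS = cos(5)² + sin(7)² ≈ 0.5121, RHS = 1 → counterexample
(3, 3): LHS = sin(3)² + cos(3)² = 1, RHS = 1 → satisfies claim
(5, 5): LHS = cos(5)² + sin(5)² = 1, RHS = 1 → satisfies claim

That makes 1 counterexample.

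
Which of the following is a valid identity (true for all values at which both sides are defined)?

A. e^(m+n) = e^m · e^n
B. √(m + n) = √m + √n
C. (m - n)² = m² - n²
A: holds — e.g. at (1, 1), both sides equal e^2 ≈ 7.389.
B: fails at (2, 4) — LHS = √(6) ≈ 2.449, RHS = √(2) + 2 ≈ 3.414.
C: fails at (1, 5) — LHS = 16, RHS = -24.

Answer: A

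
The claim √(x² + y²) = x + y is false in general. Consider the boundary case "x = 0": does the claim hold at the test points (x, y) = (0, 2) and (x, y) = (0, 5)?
Yes, holds at both test points

At (0, 2): LHS = 2, RHS = 2 → equal
At (0, 5): LHS = 5, RHS = 5 → equal

So the claim does hold at both of these boundary points, even though it is not an identity.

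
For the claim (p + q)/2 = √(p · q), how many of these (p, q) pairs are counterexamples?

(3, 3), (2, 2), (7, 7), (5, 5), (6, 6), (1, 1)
0

Testing each pair:
(3, 3): LHS = 3, RHS = 3 → satisfies claim
(2, 2): LHS = 2, RHS = 2 → satisfies claim
(7, 7): LHS = 7, RHS = 7 → satisfies claim
(5, 5): LHS = 5, RHS = 5 → satisfies claim
(6, 6): LHS = 6, RHS = 6 → satisfies claim
(1, 1): LHS = 1, RHS = 1 → satisfies claim

That makes 0 counterexamples.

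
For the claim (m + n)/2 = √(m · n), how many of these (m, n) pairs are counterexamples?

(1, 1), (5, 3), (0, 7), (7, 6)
Testing each pair:
(1, 1): LHS = 1, RHS = 1 → satisfies claim
(5, 3): LHS = 4, RHS = √(15) ≈ 3.873 → counterexample
(0, 7): LHS = 7/2, RHS = 0 → counterexample
(7, 6): LHS = 13/2, RHS = √(42) ≈ 6.481 → counterexample

That makes 3 counterexamples.

Answer: 3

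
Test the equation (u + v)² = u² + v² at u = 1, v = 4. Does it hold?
Fails

Substituting u = 1, v = 4:

LHS = (1 + 4)² = 25
RHS = 1² + 4² = 17

LHS ≠ RHS, so the equation does not hold at this point.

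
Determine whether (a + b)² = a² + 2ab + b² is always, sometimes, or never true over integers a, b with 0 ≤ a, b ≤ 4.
Always true

The identity holds for every pair in the range. For instance at (a, b) = (1, 3): both sides equal 16.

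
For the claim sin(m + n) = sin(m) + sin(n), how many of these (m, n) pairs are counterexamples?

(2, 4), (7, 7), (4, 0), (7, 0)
Testing each pair:
(2, 4): LHS = sin(6) ≈ -0.2794, RHS = sin(4) + sin(2) ≈ 0.1525 → counterexample
(7, 7): LHS = sin(14) ≈ 0.9906, RHS = 2·sin(7) ≈ 1.314 → counterexample
(4, 0): LHS = sin(4) ≈ -0.7568, RHS = sin(4) ≈ -0.7568 → satisfies claim
(7, 0): LHS = sin(7) ≈ 0.657, RHS = sin(7) ≈ 0.657 → satisfies claim

That makes 2 counterexamples.

Answer: 2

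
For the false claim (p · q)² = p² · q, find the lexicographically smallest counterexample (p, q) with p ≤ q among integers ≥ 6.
(p, q) = (6, 6)

Substituting (6, 6) into the claim:
LHS = (6 · 6)² = 1296
RHS = 6² · 6 = 216

Since LHS ≠ RHS, this pair disproves the claim, and no lexicographically smaller pair (p ≤ q, integers ≥ 6) does.

For instance (7, 8) is also a counterexample (LHS = 3136, RHS = 392), but it's lexicographically larger.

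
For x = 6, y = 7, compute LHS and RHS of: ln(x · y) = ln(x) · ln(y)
LHS = ln(6 · 7) = ln(42) ≈ 3.738
RHS = ln(6) · ln(7) ≈ 3.487

LHS ≠ RHS (they differ by about 0.2511), so the equation does not hold here.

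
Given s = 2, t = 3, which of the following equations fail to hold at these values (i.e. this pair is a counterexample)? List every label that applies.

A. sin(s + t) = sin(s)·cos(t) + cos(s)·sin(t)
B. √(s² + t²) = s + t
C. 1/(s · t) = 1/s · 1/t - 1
Evaluating each claim at the given values:
A. LHS = sin(5) ≈ -0.9589, RHS = sin(2)·cos(3) + sin(3)·cos(2) ≈ -0.9589 → holds here (LHS = RHS)
B. LHS = √(13) ≈ 3.606, RHS = 5 → fails here (LHS ≠ RHS)
C. LHS = 1/6, RHS = -5/6 → fails here (LHS ≠ RHS)

Answer: B, C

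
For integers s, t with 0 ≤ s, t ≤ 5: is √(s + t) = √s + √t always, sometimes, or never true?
Sometimes true

It holds at (s, t) = (0, 5) (both sides equal √(5) ≈ 2.236), but fails at (s, t) = (1, 5) (LHS = √(6) ≈ 2.449, RHS = 1 + √(5) ≈ 3.236).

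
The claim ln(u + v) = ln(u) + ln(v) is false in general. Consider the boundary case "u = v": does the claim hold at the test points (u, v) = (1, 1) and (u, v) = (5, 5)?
No, fails at both test points

At (1, 1): LHS = ln(2) ≈ 0.6931 ≠ RHS = 0
At (5, 5): LHS = ln(10) ≈ 2.303 ≠ RHS = 2·ln(5) ≈ 3.219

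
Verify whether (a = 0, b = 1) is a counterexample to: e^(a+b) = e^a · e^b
No

Substituting a = 0, b = 1:
LHS = e^(0+1) = e ≈ 2.718
RHS = e^0 · e^1 = e ≈ 2.718

The sides agree, so this pair does not disprove the claim.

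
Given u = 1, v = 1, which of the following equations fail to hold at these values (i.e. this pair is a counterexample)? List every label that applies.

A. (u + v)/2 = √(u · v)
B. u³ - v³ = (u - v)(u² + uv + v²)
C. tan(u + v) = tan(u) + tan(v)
Evaluating each claim at the given values:
A. LHS = 1, RHS = 1 → holds here (LHS = RHS)
B. LHS = 0, RHS = 0 → holds here (LHS = RHS)
C. LHS = tan(2) ≈ -2.185, RHS = 2·tan(1) ≈ 3.115 → fails here (LHS ≠ RHS)

Answer: C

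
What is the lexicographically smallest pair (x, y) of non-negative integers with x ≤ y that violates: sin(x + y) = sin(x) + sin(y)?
(x, y) = (1, 1)

Substituting (1, 1) into the claim:
LHS = sin(1 + 1) = sin(2) ≈ 0.9093
RHS = sin(1) + sin(1) = 2·sin(1) ≈ 1.683

Since LHS ≠ RHS, this pair disproves the claim, and no lexicographically smaller pair (x ≤ y, non-negative integers) does.

For instance (2, 4) is also a counterexample (LHS = sin(6) ≈ -0.2794, RHS = sin(4) + sin(2) ≈ 0.1525), but it's lexicographically larger.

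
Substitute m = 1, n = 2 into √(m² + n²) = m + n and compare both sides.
LHS = √(1² + 2²) = √(5) ≈ 2.236
RHS = 1 + 2 = 3

LHS ≠ RHS (they differ by about 0.7639), so the equation does not hold here.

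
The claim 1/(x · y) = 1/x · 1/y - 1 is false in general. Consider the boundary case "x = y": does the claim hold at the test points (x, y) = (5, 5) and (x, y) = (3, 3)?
At (5, 5): LHS = 1/25 ≠ RHS = -24/25
At (3, 3): LHS = 1/9 ≠ RHS = -8/9

Answer: No, fails at both test points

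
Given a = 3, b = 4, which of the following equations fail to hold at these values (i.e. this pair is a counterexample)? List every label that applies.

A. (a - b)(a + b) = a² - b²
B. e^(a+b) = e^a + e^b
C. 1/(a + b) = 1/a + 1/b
B, C

Evaluating each claim at the given values:
A. LHS = -7, RHS = -7 → holds here (LHS = RHS)
B. LHS = e^7 ≈ 1097, RHS = e^3 + e^4 ≈ 74.68 → fails here (LHS ≠ RHS)
C. LHS = 1/7, RHS = 7/12 → fails here (LHS ≠ RHS)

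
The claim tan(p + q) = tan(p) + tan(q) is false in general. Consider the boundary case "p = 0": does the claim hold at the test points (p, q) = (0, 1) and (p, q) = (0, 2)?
At (0, 1): LHS = tan(1) ≈ 1.557, RHS = tan(1) ≈ 1.557 → equal
At (0, 2): LHS = tan(2) ≈ -2.185, RHS = tan(2) ≈ -2.185 → equal

So the claim does hold at both of these boundary points, even though it is not an identity.

Answer: Yes, holds at both test points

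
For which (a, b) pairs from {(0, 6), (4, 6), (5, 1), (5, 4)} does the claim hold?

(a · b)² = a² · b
Testing each pair:
(0, 6): LHS = 0, RHS = 0 → holds
(4, 6): LHS = 576, RHS = 96 → fails
(5, 1): LHS = 25, RHS = 25 → holds
(5, 4): LHS = 400, RHS = 100 → fails

2 of 4 pairs satisfy the claim.

Answer: (0, 6), (5, 1)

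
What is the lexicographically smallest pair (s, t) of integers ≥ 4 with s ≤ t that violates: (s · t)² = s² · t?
Substituting (4, 4) into the claim:
LHS = (4 · 4)² = 256
RHS = 4² · 4 = 64

Since LHS ≠ RHS, this pair disproves the claim, and no lexicographically smaller pair (s ≤ t, integers ≥ 4) does.

For instance (5, 8) is also a counterexample (LHS = 1600, RHS = 200), but it's lexicographically larger.

Answer: (s, t) = (4, 4)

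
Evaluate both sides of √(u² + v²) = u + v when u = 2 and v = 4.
LHS = √(2² + 4²) = 2·√(5) ≈ 4.472
RHS = 2 + 4 = 6

LHS ≠ RHS (they differ by about 1.528), so the equation does not hold here.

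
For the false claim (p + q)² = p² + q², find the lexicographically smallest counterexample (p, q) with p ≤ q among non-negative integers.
(p, q) = (1, 1)

Substituting (1, 1) into the claim:
LHS = (1 + 1)² = 4
RHS = 1² + 1² = 2

Since LHS ≠ RHS, this pair disproves the claim, and no lexicographically smaller pair (p ≤ q, non-negative integers) does.

For instance (4, 5) is also a counterexample (LHS = 81, RHS = 41), but it's lexicographically larger.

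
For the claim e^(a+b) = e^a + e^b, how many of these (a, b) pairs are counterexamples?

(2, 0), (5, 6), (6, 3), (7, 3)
Testing each pair:
(2, 0): LHS = e^2 ≈ 7.389, RHS = 1 + e^2 ≈ 8.389 → counterexample
(5, 6): LHS = e^11 ≈ 59874.1, RHS = e^5 + e^6 ≈ 551.8 → counterexample
(6, 3): LHS = e^9 ≈ 8103, RHS = e^3 + e^6 ≈ 423.5 → counterexample
(7, 3): LHS = e^10 ≈ 22026.5, RHS = e^3 + e^7 ≈ 1117 → counterexample

That makes 4 counterexamples.

Answer: 4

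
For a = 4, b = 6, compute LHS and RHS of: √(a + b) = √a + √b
LHS = √(4 + 6) = √(10) ≈ 3.162
RHS = √4 + √6 = 2 + √(6) ≈ 4.449

LHS ≠ RHS (they differ by about 1.287), so the equation does not hold here.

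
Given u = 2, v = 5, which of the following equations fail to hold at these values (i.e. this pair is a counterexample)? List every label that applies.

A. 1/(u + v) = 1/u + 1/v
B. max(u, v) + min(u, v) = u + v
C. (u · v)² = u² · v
Evaluating each claim at the given values:
A. LHS = 1/7, RHS = 7/10 → fails here (LHS ≠ RHS)
B. LHS = 7, RHS = 7 → holds here (LHS = RHS)
C. LHS = 100, RHS = 20 → fails here (LHS ≠ RHS)

Answer: A, C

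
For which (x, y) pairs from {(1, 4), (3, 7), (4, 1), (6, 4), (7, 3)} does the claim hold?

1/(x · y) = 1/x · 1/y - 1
Testing each pair:
(1, 4): LHS = 1/4, RHS = -3/4 → fails
(3, 7): LHS = 1/21, RHS = -20/21 → fails
(4, 1): LHS = 1/4, RHS = -3/4 → fails
(6, 4): LHS = 1/24, RHS = -23/24 → fails
(7, 3): LHS = 1/21, RHS = -20/21 → fails

No pair satisfies the claim.

Answer: None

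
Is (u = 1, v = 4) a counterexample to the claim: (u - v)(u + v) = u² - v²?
No

Substituting u = 1, v = 4:
LHS = (1 - 4)(1 + 4) = -15
RHS = 1² - 4² = -15

The sides agree, so this pair does not disprove the claim.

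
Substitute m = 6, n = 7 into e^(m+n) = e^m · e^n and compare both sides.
LHS = e^(6+7) = e^13 ≈ 442413.4
RHS = e^6 · e^7 = e^13 ≈ 442413.4

LHS = RHS: the two sides agree.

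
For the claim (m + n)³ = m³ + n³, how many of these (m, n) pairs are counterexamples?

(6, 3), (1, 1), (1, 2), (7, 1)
4

Testing each pair:
(6, 3): LHS = 729, RHS = 243 → counterexample
(1, 1): LHS = 8, RHS = 2 → counterexample
(1, 2): LHS = 27, RHS = 9 → counterexample
(7, 1): LHS = 512, RHS = 344 → counterexample

That makes 4 counterexamples.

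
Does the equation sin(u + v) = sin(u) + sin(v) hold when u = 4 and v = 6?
Fails

Substituting u = 4, v = 6:

LHS = sin(4 + 6) = sin(10) ≈ -0.544
RHS = sin(4) + sin(6) ≈ -1.036

LHS ≠ RHS, so the equation does not hold at this point.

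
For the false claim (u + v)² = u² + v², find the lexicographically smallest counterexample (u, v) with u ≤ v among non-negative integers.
At (0, 1): both sides equal 1, so it holds there.

Substituting (1, 1) into the claim:
LHS = (1 + 1)² = 4
RHS = 1² + 1² = 2

Since LHS ≠ RHS, this pair disproves the claim, and no lexicographically smaller pair (u ≤ v, non-negative integers) does.

For instance (1, 5) is also a counterexample (LHS = 36, RHS = 26), but it's lexicographically larger.

Answer: (u, v) = (1, 1)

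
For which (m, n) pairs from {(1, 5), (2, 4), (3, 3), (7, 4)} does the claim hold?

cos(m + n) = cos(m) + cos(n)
None

Testing each pair:
(1, 5): LHS = cos(6) ≈ 0.9602, RHS = cos(5) + cos(1) ≈ 0.824 → fails
(2, 4): LHS = cos(6) ≈ 0.9602, RHS = cos(4) + cos(2) ≈ -1.07 → fails
(3, 3): LHS = cos(6) ≈ 0.9602, RHS = 2·cos(3) ≈ -1.98 → fails
(7, 4): LHS = cos(11) ≈ 0.004426, RHS = cos(4) + cos(7) ≈ 0.1003 → fails

No pair satisfies the claim.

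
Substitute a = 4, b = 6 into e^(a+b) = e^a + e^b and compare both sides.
LHS = e^(4+6) = e^10 ≈ 22026.5
RHS = e^4 + e^6 ≈ 458

LHS ≠ RHS (they differ by about 21568.4), so the equation does not hold here.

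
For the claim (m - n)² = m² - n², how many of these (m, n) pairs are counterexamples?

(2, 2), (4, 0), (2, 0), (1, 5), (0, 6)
2

Testing each pair:
(2, 2): LHS = 0, RHS = 0 → satisfies claim
(4, 0): LHS = 16, RHS = 16 → satisfies claim
(2, 0): LHS = 4, RHS = 4 → satisfies claim
(1, 5): LHS = 16, RHS = -24 → counterexample
(0, 6): LHS = 36, RHS = -36 → counterexample

That makes 2 counterexamples.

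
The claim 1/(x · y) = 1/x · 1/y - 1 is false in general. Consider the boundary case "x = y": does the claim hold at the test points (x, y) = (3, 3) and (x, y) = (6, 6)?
No, fails at both test points

At (3, 3): LHS = 1/9 ≠ RHS = -8/9
At (6, 6): LHS = 1/36 ≠ RHS = -35/36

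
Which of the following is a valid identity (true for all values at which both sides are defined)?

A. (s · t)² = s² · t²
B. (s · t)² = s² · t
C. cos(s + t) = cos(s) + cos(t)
A: holds — e.g. at (3, 7), both sides equal 441.
B: fails at (3, 7) — LHS = 441, RHS = 63.
C: fails at (2, 3) — LHS = cos(5) ≈ 0.2837, RHS = cos(3) + cos(2) ≈ -1.406.

Answer: A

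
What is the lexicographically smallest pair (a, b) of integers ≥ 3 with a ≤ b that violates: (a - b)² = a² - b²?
(a, b) = (3, 4)

At (3, 3): both sides equal 0, so it holds there.

Substituting (3, 4) into the claim:
LHS = (3 - 4)² = 1
RHS = 3² - 4² = -7

Since LHS ≠ RHS, this pair disproves the claim, and no lexicographically smaller pair (a ≤ b, integers ≥ 3) does.

For instance (6, 8) is also a counterexample (LHS = 4, RHS = -28), but it's lexicographically larger.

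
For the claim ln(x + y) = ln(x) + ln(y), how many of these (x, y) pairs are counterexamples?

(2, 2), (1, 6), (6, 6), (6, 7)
3

Testing each pair:
(2, 2): LHS = ln(4) ≈ 1.386, RHS = 2·ln(2) ≈ 1.386 → satisfies claim
(1, 6): LHS = ln(7) ≈ 1.946, RHS = ln(6) ≈ 1.792 → counterexample
(6, 6): LHS = ln(12) ≈ 2.485, RHS = 2·ln(6) ≈ 3.584 → counterexample
(6, 7): LHS = ln(13) ≈ 2.565, RHS = ln(6) + ln(7) ≈ 3.738 → counterexample

That makes 3 counterexamples.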